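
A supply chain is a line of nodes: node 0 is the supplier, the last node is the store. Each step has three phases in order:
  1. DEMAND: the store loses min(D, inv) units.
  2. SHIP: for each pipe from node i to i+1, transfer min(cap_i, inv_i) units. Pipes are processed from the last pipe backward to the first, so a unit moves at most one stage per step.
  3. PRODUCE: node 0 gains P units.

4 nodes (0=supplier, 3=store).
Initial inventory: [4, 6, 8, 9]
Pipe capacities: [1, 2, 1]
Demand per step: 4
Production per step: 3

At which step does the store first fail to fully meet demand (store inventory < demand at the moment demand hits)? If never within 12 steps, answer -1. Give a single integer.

Step 1: demand=4,sold=4 ship[2->3]=1 ship[1->2]=2 ship[0->1]=1 prod=3 -> [6 5 9 6]
Step 2: demand=4,sold=4 ship[2->3]=1 ship[1->2]=2 ship[0->1]=1 prod=3 -> [8 4 10 3]
Step 3: demand=4,sold=3 ship[2->3]=1 ship[1->2]=2 ship[0->1]=1 prod=3 -> [10 3 11 1]
Step 4: demand=4,sold=1 ship[2->3]=1 ship[1->2]=2 ship[0->1]=1 prod=3 -> [12 2 12 1]
Step 5: demand=4,sold=1 ship[2->3]=1 ship[1->2]=2 ship[0->1]=1 prod=3 -> [14 1 13 1]
Step 6: demand=4,sold=1 ship[2->3]=1 ship[1->2]=1 ship[0->1]=1 prod=3 -> [16 1 13 1]
Step 7: demand=4,sold=1 ship[2->3]=1 ship[1->2]=1 ship[0->1]=1 prod=3 -> [18 1 13 1]
Step 8: demand=4,sold=1 ship[2->3]=1 ship[1->2]=1 ship[0->1]=1 prod=3 -> [20 1 13 1]
Step 9: demand=4,sold=1 ship[2->3]=1 ship[1->2]=1 ship[0->1]=1 prod=3 -> [22 1 13 1]
Step 10: demand=4,sold=1 ship[2->3]=1 ship[1->2]=1 ship[0->1]=1 prod=3 -> [24 1 13 1]
Step 11: demand=4,sold=1 ship[2->3]=1 ship[1->2]=1 ship[0->1]=1 prod=3 -> [26 1 13 1]
Step 12: demand=4,sold=1 ship[2->3]=1 ship[1->2]=1 ship[0->1]=1 prod=3 -> [28 1 13 1]
First stockout at step 3

3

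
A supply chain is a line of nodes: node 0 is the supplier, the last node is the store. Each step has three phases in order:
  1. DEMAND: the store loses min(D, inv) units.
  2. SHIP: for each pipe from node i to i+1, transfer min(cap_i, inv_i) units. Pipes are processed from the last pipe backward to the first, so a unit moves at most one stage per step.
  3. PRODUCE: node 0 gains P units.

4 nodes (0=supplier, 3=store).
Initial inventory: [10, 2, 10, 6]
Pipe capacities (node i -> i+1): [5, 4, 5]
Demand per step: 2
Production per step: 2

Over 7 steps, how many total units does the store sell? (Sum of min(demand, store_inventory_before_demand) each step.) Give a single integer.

Answer: 14

Derivation:
Step 1: sold=2 (running total=2) -> [7 5 7 9]
Step 2: sold=2 (running total=4) -> [4 6 6 12]
Step 3: sold=2 (running total=6) -> [2 6 5 15]
Step 4: sold=2 (running total=8) -> [2 4 4 18]
Step 5: sold=2 (running total=10) -> [2 2 4 20]
Step 6: sold=2 (running total=12) -> [2 2 2 22]
Step 7: sold=2 (running total=14) -> [2 2 2 22]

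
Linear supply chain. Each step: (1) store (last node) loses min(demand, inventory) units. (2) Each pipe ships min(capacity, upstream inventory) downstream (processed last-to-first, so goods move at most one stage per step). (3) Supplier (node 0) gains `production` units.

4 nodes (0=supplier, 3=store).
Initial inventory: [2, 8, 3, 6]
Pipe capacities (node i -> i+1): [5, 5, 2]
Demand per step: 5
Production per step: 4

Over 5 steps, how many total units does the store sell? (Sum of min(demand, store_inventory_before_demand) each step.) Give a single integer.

Step 1: sold=5 (running total=5) -> [4 5 6 3]
Step 2: sold=3 (running total=8) -> [4 4 9 2]
Step 3: sold=2 (running total=10) -> [4 4 11 2]
Step 4: sold=2 (running total=12) -> [4 4 13 2]
Step 5: sold=2 (running total=14) -> [4 4 15 2]

Answer: 14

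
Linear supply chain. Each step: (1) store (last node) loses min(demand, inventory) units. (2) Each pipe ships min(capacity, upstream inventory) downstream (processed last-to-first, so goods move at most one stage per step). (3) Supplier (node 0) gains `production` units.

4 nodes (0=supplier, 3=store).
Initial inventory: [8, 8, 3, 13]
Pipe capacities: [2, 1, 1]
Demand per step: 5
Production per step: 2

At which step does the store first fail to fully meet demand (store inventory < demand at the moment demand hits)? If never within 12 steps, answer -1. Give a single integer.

Step 1: demand=5,sold=5 ship[2->3]=1 ship[1->2]=1 ship[0->1]=2 prod=2 -> [8 9 3 9]
Step 2: demand=5,sold=5 ship[2->3]=1 ship[1->2]=1 ship[0->1]=2 prod=2 -> [8 10 3 5]
Step 3: demand=5,sold=5 ship[2->3]=1 ship[1->2]=1 ship[0->1]=2 prod=2 -> [8 11 3 1]
Step 4: demand=5,sold=1 ship[2->3]=1 ship[1->2]=1 ship[0->1]=2 prod=2 -> [8 12 3 1]
Step 5: demand=5,sold=1 ship[2->3]=1 ship[1->2]=1 ship[0->1]=2 prod=2 -> [8 13 3 1]
Step 6: demand=5,sold=1 ship[2->3]=1 ship[1->2]=1 ship[0->1]=2 prod=2 -> [8 14 3 1]
Step 7: demand=5,sold=1 ship[2->3]=1 ship[1->2]=1 ship[0->1]=2 prod=2 -> [8 15 3 1]
Step 8: demand=5,sold=1 ship[2->3]=1 ship[1->2]=1 ship[0->1]=2 prod=2 -> [8 16 3 1]
Step 9: demand=5,sold=1 ship[2->3]=1 ship[1->2]=1 ship[0->1]=2 prod=2 -> [8 17 3 1]
Step 10: demand=5,sold=1 ship[2->3]=1 ship[1->2]=1 ship[0->1]=2 prod=2 -> [8 18 3 1]
Step 11: demand=5,sold=1 ship[2->3]=1 ship[1->2]=1 ship[0->1]=2 prod=2 -> [8 19 3 1]
Step 12: demand=5,sold=1 ship[2->3]=1 ship[1->2]=1 ship[0->1]=2 prod=2 -> [8 20 3 1]
First stockout at step 4

4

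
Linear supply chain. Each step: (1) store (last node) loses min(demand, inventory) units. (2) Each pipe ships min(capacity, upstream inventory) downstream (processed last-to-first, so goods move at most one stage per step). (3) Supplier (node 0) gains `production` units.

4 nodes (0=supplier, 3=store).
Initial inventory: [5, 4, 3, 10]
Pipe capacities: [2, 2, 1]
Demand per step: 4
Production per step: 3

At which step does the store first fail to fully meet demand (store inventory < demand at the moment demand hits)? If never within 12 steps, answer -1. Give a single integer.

Step 1: demand=4,sold=4 ship[2->3]=1 ship[1->2]=2 ship[0->1]=2 prod=3 -> [6 4 4 7]
Step 2: demand=4,sold=4 ship[2->3]=1 ship[1->2]=2 ship[0->1]=2 prod=3 -> [7 4 5 4]
Step 3: demand=4,sold=4 ship[2->3]=1 ship[1->2]=2 ship[0->1]=2 prod=3 -> [8 4 6 1]
Step 4: demand=4,sold=1 ship[2->3]=1 ship[1->2]=2 ship[0->1]=2 prod=3 -> [9 4 7 1]
Step 5: demand=4,sold=1 ship[2->3]=1 ship[1->2]=2 ship[0->1]=2 prod=3 -> [10 4 8 1]
Step 6: demand=4,sold=1 ship[2->3]=1 ship[1->2]=2 ship[0->1]=2 prod=3 -> [11 4 9 1]
Step 7: demand=4,sold=1 ship[2->3]=1 ship[1->2]=2 ship[0->1]=2 prod=3 -> [12 4 10 1]
Step 8: demand=4,sold=1 ship[2->3]=1 ship[1->2]=2 ship[0->1]=2 prod=3 -> [13 4 11 1]
Step 9: demand=4,sold=1 ship[2->3]=1 ship[1->2]=2 ship[0->1]=2 prod=3 -> [14 4 12 1]
Step 10: demand=4,sold=1 ship[2->3]=1 ship[1->2]=2 ship[0->1]=2 prod=3 -> [15 4 13 1]
Step 11: demand=4,sold=1 ship[2->3]=1 ship[1->2]=2 ship[0->1]=2 prod=3 -> [16 4 14 1]
Step 12: demand=4,sold=1 ship[2->3]=1 ship[1->2]=2 ship[0->1]=2 prod=3 -> [17 4 15 1]
First stockout at step 4

4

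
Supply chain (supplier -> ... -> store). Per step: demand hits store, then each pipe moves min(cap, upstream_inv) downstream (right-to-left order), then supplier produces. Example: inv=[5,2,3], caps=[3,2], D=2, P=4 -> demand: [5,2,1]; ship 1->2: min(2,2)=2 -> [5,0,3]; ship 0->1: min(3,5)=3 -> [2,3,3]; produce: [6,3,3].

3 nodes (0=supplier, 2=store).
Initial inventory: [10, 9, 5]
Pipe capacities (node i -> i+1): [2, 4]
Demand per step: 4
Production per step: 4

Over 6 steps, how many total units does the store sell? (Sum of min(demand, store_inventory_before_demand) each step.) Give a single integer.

Answer: 22

Derivation:
Step 1: sold=4 (running total=4) -> [12 7 5]
Step 2: sold=4 (running total=8) -> [14 5 5]
Step 3: sold=4 (running total=12) -> [16 3 5]
Step 4: sold=4 (running total=16) -> [18 2 4]
Step 5: sold=4 (running total=20) -> [20 2 2]
Step 6: sold=2 (running total=22) -> [22 2 2]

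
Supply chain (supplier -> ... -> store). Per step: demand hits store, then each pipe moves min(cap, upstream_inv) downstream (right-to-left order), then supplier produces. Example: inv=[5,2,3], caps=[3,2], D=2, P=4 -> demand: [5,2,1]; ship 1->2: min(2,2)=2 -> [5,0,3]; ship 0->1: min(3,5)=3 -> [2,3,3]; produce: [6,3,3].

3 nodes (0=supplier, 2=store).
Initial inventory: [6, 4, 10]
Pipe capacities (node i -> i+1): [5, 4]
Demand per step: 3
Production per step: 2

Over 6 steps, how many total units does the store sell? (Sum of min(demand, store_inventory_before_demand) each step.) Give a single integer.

Step 1: sold=3 (running total=3) -> [3 5 11]
Step 2: sold=3 (running total=6) -> [2 4 12]
Step 3: sold=3 (running total=9) -> [2 2 13]
Step 4: sold=3 (running total=12) -> [2 2 12]
Step 5: sold=3 (running total=15) -> [2 2 11]
Step 6: sold=3 (running total=18) -> [2 2 10]

Answer: 18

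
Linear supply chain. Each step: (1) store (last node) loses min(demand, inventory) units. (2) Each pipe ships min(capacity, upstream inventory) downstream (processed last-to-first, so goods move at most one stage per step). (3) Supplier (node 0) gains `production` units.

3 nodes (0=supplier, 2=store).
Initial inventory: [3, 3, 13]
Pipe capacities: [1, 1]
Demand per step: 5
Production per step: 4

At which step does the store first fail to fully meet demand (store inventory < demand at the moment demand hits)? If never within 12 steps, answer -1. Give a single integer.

Step 1: demand=5,sold=5 ship[1->2]=1 ship[0->1]=1 prod=4 -> [6 3 9]
Step 2: demand=5,sold=5 ship[1->2]=1 ship[0->1]=1 prod=4 -> [9 3 5]
Step 3: demand=5,sold=5 ship[1->2]=1 ship[0->1]=1 prod=4 -> [12 3 1]
Step 4: demand=5,sold=1 ship[1->2]=1 ship[0->1]=1 prod=4 -> [15 3 1]
Step 5: demand=5,sold=1 ship[1->2]=1 ship[0->1]=1 prod=4 -> [18 3 1]
Step 6: demand=5,sold=1 ship[1->2]=1 ship[0->1]=1 prod=4 -> [21 3 1]
Step 7: demand=5,sold=1 ship[1->2]=1 ship[0->1]=1 prod=4 -> [24 3 1]
Step 8: demand=5,sold=1 ship[1->2]=1 ship[0->1]=1 prod=4 -> [27 3 1]
Step 9: demand=5,sold=1 ship[1->2]=1 ship[0->1]=1 prod=4 -> [30 3 1]
Step 10: demand=5,sold=1 ship[1->2]=1 ship[0->1]=1 prod=4 -> [33 3 1]
Step 11: demand=5,sold=1 ship[1->2]=1 ship[0->1]=1 prod=4 -> [36 3 1]
Step 12: demand=5,sold=1 ship[1->2]=1 ship[0->1]=1 prod=4 -> [39 3 1]
First stockout at step 4

4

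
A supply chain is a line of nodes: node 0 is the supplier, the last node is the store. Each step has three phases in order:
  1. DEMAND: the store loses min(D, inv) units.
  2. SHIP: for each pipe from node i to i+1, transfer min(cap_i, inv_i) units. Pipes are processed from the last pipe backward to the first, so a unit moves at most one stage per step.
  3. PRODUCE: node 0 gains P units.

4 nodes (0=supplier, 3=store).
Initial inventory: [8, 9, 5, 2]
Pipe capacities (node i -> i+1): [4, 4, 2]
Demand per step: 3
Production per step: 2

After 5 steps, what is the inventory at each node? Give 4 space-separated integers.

Step 1: demand=3,sold=2 ship[2->3]=2 ship[1->2]=4 ship[0->1]=4 prod=2 -> inv=[6 9 7 2]
Step 2: demand=3,sold=2 ship[2->3]=2 ship[1->2]=4 ship[0->1]=4 prod=2 -> inv=[4 9 9 2]
Step 3: demand=3,sold=2 ship[2->3]=2 ship[1->2]=4 ship[0->1]=4 prod=2 -> inv=[2 9 11 2]
Step 4: demand=3,sold=2 ship[2->3]=2 ship[1->2]=4 ship[0->1]=2 prod=2 -> inv=[2 7 13 2]
Step 5: demand=3,sold=2 ship[2->3]=2 ship[1->2]=4 ship[0->1]=2 prod=2 -> inv=[2 5 15 2]

2 5 15 2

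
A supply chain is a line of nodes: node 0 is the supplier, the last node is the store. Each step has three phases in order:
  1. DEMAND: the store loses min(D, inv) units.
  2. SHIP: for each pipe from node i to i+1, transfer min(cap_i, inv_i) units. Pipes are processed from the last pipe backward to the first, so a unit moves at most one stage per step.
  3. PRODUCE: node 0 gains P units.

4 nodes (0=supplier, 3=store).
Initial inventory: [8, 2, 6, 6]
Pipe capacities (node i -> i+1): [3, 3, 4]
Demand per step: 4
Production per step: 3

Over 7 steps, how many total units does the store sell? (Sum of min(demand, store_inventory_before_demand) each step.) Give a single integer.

Step 1: sold=4 (running total=4) -> [8 3 4 6]
Step 2: sold=4 (running total=8) -> [8 3 3 6]
Step 3: sold=4 (running total=12) -> [8 3 3 5]
Step 4: sold=4 (running total=16) -> [8 3 3 4]
Step 5: sold=4 (running total=20) -> [8 3 3 3]
Step 6: sold=3 (running total=23) -> [8 3 3 3]
Step 7: sold=3 (running total=26) -> [8 3 3 3]

Answer: 26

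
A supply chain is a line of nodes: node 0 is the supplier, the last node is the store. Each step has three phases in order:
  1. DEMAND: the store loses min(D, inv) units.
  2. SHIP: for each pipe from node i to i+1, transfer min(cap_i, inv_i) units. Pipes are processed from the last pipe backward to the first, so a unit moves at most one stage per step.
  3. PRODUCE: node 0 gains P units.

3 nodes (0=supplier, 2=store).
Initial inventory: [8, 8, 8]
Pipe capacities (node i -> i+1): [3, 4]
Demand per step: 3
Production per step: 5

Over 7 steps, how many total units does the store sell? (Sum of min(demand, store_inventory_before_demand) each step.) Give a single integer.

Step 1: sold=3 (running total=3) -> [10 7 9]
Step 2: sold=3 (running total=6) -> [12 6 10]
Step 3: sold=3 (running total=9) -> [14 5 11]
Step 4: sold=3 (running total=12) -> [16 4 12]
Step 5: sold=3 (running total=15) -> [18 3 13]
Step 6: sold=3 (running total=18) -> [20 3 13]
Step 7: sold=3 (running total=21) -> [22 3 13]

Answer: 21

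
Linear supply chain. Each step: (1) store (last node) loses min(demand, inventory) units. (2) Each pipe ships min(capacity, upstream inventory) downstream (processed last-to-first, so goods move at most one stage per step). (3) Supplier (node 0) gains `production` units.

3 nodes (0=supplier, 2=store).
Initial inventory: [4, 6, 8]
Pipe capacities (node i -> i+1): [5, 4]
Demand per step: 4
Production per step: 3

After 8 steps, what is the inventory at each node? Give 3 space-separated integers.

Step 1: demand=4,sold=4 ship[1->2]=4 ship[0->1]=4 prod=3 -> inv=[3 6 8]
Step 2: demand=4,sold=4 ship[1->2]=4 ship[0->1]=3 prod=3 -> inv=[3 5 8]
Step 3: demand=4,sold=4 ship[1->2]=4 ship[0->1]=3 prod=3 -> inv=[3 4 8]
Step 4: demand=4,sold=4 ship[1->2]=4 ship[0->1]=3 prod=3 -> inv=[3 3 8]
Step 5: demand=4,sold=4 ship[1->2]=3 ship[0->1]=3 prod=3 -> inv=[3 3 7]
Step 6: demand=4,sold=4 ship[1->2]=3 ship[0->1]=3 prod=3 -> inv=[3 3 6]
Step 7: demand=4,sold=4 ship[1->2]=3 ship[0->1]=3 prod=3 -> inv=[3 3 5]
Step 8: demand=4,sold=4 ship[1->2]=3 ship[0->1]=3 prod=3 -> inv=[3 3 4]

3 3 4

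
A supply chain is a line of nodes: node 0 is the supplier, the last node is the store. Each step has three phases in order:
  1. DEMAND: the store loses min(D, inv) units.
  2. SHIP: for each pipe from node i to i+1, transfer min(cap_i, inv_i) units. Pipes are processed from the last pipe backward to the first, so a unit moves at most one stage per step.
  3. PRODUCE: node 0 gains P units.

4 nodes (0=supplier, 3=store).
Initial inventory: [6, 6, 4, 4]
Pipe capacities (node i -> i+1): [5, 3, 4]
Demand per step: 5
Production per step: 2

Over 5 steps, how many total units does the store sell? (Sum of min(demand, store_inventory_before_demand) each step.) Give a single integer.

Answer: 17

Derivation:
Step 1: sold=4 (running total=4) -> [3 8 3 4]
Step 2: sold=4 (running total=8) -> [2 8 3 3]
Step 3: sold=3 (running total=11) -> [2 7 3 3]
Step 4: sold=3 (running total=14) -> [2 6 3 3]
Step 5: sold=3 (running total=17) -> [2 5 3 3]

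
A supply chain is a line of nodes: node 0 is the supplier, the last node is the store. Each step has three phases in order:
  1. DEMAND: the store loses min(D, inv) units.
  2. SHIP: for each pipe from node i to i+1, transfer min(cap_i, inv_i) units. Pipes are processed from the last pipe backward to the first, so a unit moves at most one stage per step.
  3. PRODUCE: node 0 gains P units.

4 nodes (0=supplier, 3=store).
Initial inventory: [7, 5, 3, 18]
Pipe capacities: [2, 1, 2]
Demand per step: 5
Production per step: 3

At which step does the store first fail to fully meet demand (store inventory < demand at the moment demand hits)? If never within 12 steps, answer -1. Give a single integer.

Step 1: demand=5,sold=5 ship[2->3]=2 ship[1->2]=1 ship[0->1]=2 prod=3 -> [8 6 2 15]
Step 2: demand=5,sold=5 ship[2->3]=2 ship[1->2]=1 ship[0->1]=2 prod=3 -> [9 7 1 12]
Step 3: demand=5,sold=5 ship[2->3]=1 ship[1->2]=1 ship[0->1]=2 prod=3 -> [10 8 1 8]
Step 4: demand=5,sold=5 ship[2->3]=1 ship[1->2]=1 ship[0->1]=2 prod=3 -> [11 9 1 4]
Step 5: demand=5,sold=4 ship[2->3]=1 ship[1->2]=1 ship[0->1]=2 prod=3 -> [12 10 1 1]
Step 6: demand=5,sold=1 ship[2->3]=1 ship[1->2]=1 ship[0->1]=2 prod=3 -> [13 11 1 1]
Step 7: demand=5,sold=1 ship[2->3]=1 ship[1->2]=1 ship[0->1]=2 prod=3 -> [14 12 1 1]
Step 8: demand=5,sold=1 ship[2->3]=1 ship[1->2]=1 ship[0->1]=2 prod=3 -> [15 13 1 1]
Step 9: demand=5,sold=1 ship[2->3]=1 ship[1->2]=1 ship[0->1]=2 prod=3 -> [16 14 1 1]
Step 10: demand=5,sold=1 ship[2->3]=1 ship[1->2]=1 ship[0->1]=2 prod=3 -> [17 15 1 1]
Step 11: demand=5,sold=1 ship[2->3]=1 ship[1->2]=1 ship[0->1]=2 prod=3 -> [18 16 1 1]
Step 12: demand=5,sold=1 ship[2->3]=1 ship[1->2]=1 ship[0->1]=2 prod=3 -> [19 17 1 1]
First stockout at step 5

5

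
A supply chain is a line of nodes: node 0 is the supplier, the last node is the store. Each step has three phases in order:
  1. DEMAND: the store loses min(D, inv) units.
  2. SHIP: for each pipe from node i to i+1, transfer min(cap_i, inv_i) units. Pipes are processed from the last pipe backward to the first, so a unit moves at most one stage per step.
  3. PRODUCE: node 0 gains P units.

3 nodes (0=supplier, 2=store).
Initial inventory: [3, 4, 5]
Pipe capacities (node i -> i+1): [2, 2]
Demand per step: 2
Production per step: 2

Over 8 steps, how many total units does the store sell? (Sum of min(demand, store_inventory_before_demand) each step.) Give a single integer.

Step 1: sold=2 (running total=2) -> [3 4 5]
Step 2: sold=2 (running total=4) -> [3 4 5]
Step 3: sold=2 (running total=6) -> [3 4 5]
Step 4: sold=2 (running total=8) -> [3 4 5]
Step 5: sold=2 (running total=10) -> [3 4 5]
Step 6: sold=2 (running total=12) -> [3 4 5]
Step 7: sold=2 (running total=14) -> [3 4 5]
Step 8: sold=2 (running total=16) -> [3 4 5]

Answer: 16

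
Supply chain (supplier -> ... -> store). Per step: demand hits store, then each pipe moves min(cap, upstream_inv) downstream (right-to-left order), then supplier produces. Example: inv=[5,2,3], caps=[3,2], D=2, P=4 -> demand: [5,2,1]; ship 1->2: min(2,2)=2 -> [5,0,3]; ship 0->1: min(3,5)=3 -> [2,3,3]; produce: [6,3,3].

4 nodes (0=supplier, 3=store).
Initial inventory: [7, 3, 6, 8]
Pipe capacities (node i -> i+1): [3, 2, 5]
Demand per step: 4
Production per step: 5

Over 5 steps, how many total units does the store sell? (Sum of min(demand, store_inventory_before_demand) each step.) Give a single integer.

Answer: 20

Derivation:
Step 1: sold=4 (running total=4) -> [9 4 3 9]
Step 2: sold=4 (running total=8) -> [11 5 2 8]
Step 3: sold=4 (running total=12) -> [13 6 2 6]
Step 4: sold=4 (running total=16) -> [15 7 2 4]
Step 5: sold=4 (running total=20) -> [17 8 2 2]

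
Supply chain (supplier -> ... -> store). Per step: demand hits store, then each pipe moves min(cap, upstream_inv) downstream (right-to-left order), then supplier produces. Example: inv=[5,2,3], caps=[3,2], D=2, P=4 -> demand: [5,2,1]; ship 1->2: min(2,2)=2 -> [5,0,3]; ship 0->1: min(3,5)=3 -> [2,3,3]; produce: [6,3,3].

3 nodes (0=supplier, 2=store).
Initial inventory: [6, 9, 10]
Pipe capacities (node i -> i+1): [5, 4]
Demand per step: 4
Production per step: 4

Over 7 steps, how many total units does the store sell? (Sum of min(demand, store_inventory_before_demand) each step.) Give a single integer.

Step 1: sold=4 (running total=4) -> [5 10 10]
Step 2: sold=4 (running total=8) -> [4 11 10]
Step 3: sold=4 (running total=12) -> [4 11 10]
Step 4: sold=4 (running total=16) -> [4 11 10]
Step 5: sold=4 (running total=20) -> [4 11 10]
Step 6: sold=4 (running total=24) -> [4 11 10]
Step 7: sold=4 (running total=28) -> [4 11 10]

Answer: 28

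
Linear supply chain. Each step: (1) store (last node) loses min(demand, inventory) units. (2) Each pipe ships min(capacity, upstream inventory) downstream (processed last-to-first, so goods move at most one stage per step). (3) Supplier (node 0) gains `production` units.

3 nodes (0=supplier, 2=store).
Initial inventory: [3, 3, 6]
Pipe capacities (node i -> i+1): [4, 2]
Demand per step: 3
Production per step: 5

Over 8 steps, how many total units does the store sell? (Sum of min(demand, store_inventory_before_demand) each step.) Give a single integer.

Step 1: sold=3 (running total=3) -> [5 4 5]
Step 2: sold=3 (running total=6) -> [6 6 4]
Step 3: sold=3 (running total=9) -> [7 8 3]
Step 4: sold=3 (running total=12) -> [8 10 2]
Step 5: sold=2 (running total=14) -> [9 12 2]
Step 6: sold=2 (running total=16) -> [10 14 2]
Step 7: sold=2 (running total=18) -> [11 16 2]
Step 8: sold=2 (running total=20) -> [12 18 2]

Answer: 20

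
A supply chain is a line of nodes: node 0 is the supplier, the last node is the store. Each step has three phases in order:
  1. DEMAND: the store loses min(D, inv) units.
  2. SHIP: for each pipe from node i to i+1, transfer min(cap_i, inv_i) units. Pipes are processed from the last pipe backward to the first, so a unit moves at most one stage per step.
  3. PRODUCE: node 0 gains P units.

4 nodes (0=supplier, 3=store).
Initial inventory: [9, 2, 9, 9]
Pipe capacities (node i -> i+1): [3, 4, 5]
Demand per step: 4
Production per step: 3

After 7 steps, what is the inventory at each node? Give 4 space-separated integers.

Step 1: demand=4,sold=4 ship[2->3]=5 ship[1->2]=2 ship[0->1]=3 prod=3 -> inv=[9 3 6 10]
Step 2: demand=4,sold=4 ship[2->3]=5 ship[1->2]=3 ship[0->1]=3 prod=3 -> inv=[9 3 4 11]
Step 3: demand=4,sold=4 ship[2->3]=4 ship[1->2]=3 ship[0->1]=3 prod=3 -> inv=[9 3 3 11]
Step 4: demand=4,sold=4 ship[2->3]=3 ship[1->2]=3 ship[0->1]=3 prod=3 -> inv=[9 3 3 10]
Step 5: demand=4,sold=4 ship[2->3]=3 ship[1->2]=3 ship[0->1]=3 prod=3 -> inv=[9 3 3 9]
Step 6: demand=4,sold=4 ship[2->3]=3 ship[1->2]=3 ship[0->1]=3 prod=3 -> inv=[9 3 3 8]
Step 7: demand=4,sold=4 ship[2->3]=3 ship[1->2]=3 ship[0->1]=3 prod=3 -> inv=[9 3 3 7]

9 3 3 7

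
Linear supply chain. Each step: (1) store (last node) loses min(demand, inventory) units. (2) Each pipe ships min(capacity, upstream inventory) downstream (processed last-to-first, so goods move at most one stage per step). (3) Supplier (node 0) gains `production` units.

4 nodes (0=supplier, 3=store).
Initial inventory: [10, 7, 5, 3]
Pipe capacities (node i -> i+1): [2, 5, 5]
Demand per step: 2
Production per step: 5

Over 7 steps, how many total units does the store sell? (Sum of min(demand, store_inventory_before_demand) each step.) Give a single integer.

Answer: 14

Derivation:
Step 1: sold=2 (running total=2) -> [13 4 5 6]
Step 2: sold=2 (running total=4) -> [16 2 4 9]
Step 3: sold=2 (running total=6) -> [19 2 2 11]
Step 4: sold=2 (running total=8) -> [22 2 2 11]
Step 5: sold=2 (running total=10) -> [25 2 2 11]
Step 6: sold=2 (running total=12) -> [28 2 2 11]
Step 7: sold=2 (running total=14) -> [31 2 2 11]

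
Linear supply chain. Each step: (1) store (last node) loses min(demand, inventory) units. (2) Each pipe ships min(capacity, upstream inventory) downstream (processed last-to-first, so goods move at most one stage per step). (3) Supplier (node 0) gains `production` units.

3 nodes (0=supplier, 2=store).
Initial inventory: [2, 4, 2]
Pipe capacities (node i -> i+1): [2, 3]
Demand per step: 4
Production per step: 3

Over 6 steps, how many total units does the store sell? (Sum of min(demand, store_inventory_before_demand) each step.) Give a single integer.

Answer: 14

Derivation:
Step 1: sold=2 (running total=2) -> [3 3 3]
Step 2: sold=3 (running total=5) -> [4 2 3]
Step 3: sold=3 (running total=8) -> [5 2 2]
Step 4: sold=2 (running total=10) -> [6 2 2]
Step 5: sold=2 (running total=12) -> [7 2 2]
Step 6: sold=2 (running total=14) -> [8 2 2]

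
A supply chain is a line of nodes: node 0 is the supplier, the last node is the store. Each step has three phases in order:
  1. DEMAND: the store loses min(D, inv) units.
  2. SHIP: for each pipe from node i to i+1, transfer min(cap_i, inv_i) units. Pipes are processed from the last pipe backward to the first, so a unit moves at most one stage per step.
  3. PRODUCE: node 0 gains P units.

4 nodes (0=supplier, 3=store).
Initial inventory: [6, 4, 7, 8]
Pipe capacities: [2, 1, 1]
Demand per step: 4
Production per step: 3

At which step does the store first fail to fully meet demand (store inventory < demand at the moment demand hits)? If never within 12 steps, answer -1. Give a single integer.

Step 1: demand=4,sold=4 ship[2->3]=1 ship[1->2]=1 ship[0->1]=2 prod=3 -> [7 5 7 5]
Step 2: demand=4,sold=4 ship[2->3]=1 ship[1->2]=1 ship[0->1]=2 prod=3 -> [8 6 7 2]
Step 3: demand=4,sold=2 ship[2->3]=1 ship[1->2]=1 ship[0->1]=2 prod=3 -> [9 7 7 1]
Step 4: demand=4,sold=1 ship[2->3]=1 ship[1->2]=1 ship[0->1]=2 prod=3 -> [10 8 7 1]
Step 5: demand=4,sold=1 ship[2->3]=1 ship[1->2]=1 ship[0->1]=2 prod=3 -> [11 9 7 1]
Step 6: demand=4,sold=1 ship[2->3]=1 ship[1->2]=1 ship[0->1]=2 prod=3 -> [12 10 7 1]
Step 7: demand=4,sold=1 ship[2->3]=1 ship[1->2]=1 ship[0->1]=2 prod=3 -> [13 11 7 1]
Step 8: demand=4,sold=1 ship[2->3]=1 ship[1->2]=1 ship[0->1]=2 prod=3 -> [14 12 7 1]
Step 9: demand=4,sold=1 ship[2->3]=1 ship[1->2]=1 ship[0->1]=2 prod=3 -> [15 13 7 1]
Step 10: demand=4,sold=1 ship[2->3]=1 ship[1->2]=1 ship[0->1]=2 prod=3 -> [16 14 7 1]
Step 11: demand=4,sold=1 ship[2->3]=1 ship[1->2]=1 ship[0->1]=2 prod=3 -> [17 15 7 1]
Step 12: demand=4,sold=1 ship[2->3]=1 ship[1->2]=1 ship[0->1]=2 prod=3 -> [18 16 7 1]
First stockout at step 3

3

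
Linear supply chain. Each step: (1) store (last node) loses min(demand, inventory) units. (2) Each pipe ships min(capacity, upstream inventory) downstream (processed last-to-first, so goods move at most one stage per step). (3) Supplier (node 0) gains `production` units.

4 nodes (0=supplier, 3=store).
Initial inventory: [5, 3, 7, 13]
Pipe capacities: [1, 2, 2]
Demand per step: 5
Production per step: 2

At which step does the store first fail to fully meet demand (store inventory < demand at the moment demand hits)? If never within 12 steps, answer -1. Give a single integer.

Step 1: demand=5,sold=5 ship[2->3]=2 ship[1->2]=2 ship[0->1]=1 prod=2 -> [6 2 7 10]
Step 2: demand=5,sold=5 ship[2->3]=2 ship[1->2]=2 ship[0->1]=1 prod=2 -> [7 1 7 7]
Step 3: demand=5,sold=5 ship[2->3]=2 ship[1->2]=1 ship[0->1]=1 prod=2 -> [8 1 6 4]
Step 4: demand=5,sold=4 ship[2->3]=2 ship[1->2]=1 ship[0->1]=1 prod=2 -> [9 1 5 2]
Step 5: demand=5,sold=2 ship[2->3]=2 ship[1->2]=1 ship[0->1]=1 prod=2 -> [10 1 4 2]
Step 6: demand=5,sold=2 ship[2->3]=2 ship[1->2]=1 ship[0->1]=1 prod=2 -> [11 1 3 2]
Step 7: demand=5,sold=2 ship[2->3]=2 ship[1->2]=1 ship[0->1]=1 prod=2 -> [12 1 2 2]
Step 8: demand=5,sold=2 ship[2->3]=2 ship[1->2]=1 ship[0->1]=1 prod=2 -> [13 1 1 2]
Step 9: demand=5,sold=2 ship[2->3]=1 ship[1->2]=1 ship[0->1]=1 prod=2 -> [14 1 1 1]
Step 10: demand=5,sold=1 ship[2->3]=1 ship[1->2]=1 ship[0->1]=1 prod=2 -> [15 1 1 1]
Step 11: demand=5,sold=1 ship[2->3]=1 ship[1->2]=1 ship[0->1]=1 prod=2 -> [16 1 1 1]
Step 12: demand=5,sold=1 ship[2->3]=1 ship[1->2]=1 ship[0->1]=1 prod=2 -> [17 1 1 1]
First stockout at step 4

4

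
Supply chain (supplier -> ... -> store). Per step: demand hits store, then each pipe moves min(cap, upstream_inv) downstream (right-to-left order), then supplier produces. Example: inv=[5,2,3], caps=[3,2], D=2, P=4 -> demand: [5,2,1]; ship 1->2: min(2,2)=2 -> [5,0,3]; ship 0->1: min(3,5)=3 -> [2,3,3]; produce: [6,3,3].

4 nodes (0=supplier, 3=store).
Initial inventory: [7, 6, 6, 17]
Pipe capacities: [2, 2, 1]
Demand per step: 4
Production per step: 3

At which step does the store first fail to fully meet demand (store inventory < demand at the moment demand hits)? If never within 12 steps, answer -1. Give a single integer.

Step 1: demand=4,sold=4 ship[2->3]=1 ship[1->2]=2 ship[0->1]=2 prod=3 -> [8 6 7 14]
Step 2: demand=4,sold=4 ship[2->3]=1 ship[1->2]=2 ship[0->1]=2 prod=3 -> [9 6 8 11]
Step 3: demand=4,sold=4 ship[2->3]=1 ship[1->2]=2 ship[0->1]=2 prod=3 -> [10 6 9 8]
Step 4: demand=4,sold=4 ship[2->3]=1 ship[1->2]=2 ship[0->1]=2 prod=3 -> [11 6 10 5]
Step 5: demand=4,sold=4 ship[2->3]=1 ship[1->2]=2 ship[0->1]=2 prod=3 -> [12 6 11 2]
Step 6: demand=4,sold=2 ship[2->3]=1 ship[1->2]=2 ship[0->1]=2 prod=3 -> [13 6 12 1]
Step 7: demand=4,sold=1 ship[2->3]=1 ship[1->2]=2 ship[0->1]=2 prod=3 -> [14 6 13 1]
Step 8: demand=4,sold=1 ship[2->3]=1 ship[1->2]=2 ship[0->1]=2 prod=3 -> [15 6 14 1]
Step 9: demand=4,sold=1 ship[2->3]=1 ship[1->2]=2 ship[0->1]=2 prod=3 -> [16 6 15 1]
Step 10: demand=4,sold=1 ship[2->3]=1 ship[1->2]=2 ship[0->1]=2 prod=3 -> [17 6 16 1]
Step 11: demand=4,sold=1 ship[2->3]=1 ship[1->2]=2 ship[0->1]=2 prod=3 -> [18 6 17 1]
Step 12: demand=4,sold=1 ship[2->3]=1 ship[1->2]=2 ship[0->1]=2 prod=3 -> [19 6 18 1]
First stockout at step 6

6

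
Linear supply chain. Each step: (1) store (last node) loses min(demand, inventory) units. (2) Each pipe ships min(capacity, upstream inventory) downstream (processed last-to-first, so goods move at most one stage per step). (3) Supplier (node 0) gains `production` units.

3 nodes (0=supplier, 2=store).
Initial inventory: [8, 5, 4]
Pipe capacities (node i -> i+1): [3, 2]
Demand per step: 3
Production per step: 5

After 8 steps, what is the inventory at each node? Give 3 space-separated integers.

Step 1: demand=3,sold=3 ship[1->2]=2 ship[0->1]=3 prod=5 -> inv=[10 6 3]
Step 2: demand=3,sold=3 ship[1->2]=2 ship[0->1]=3 prod=5 -> inv=[12 7 2]
Step 3: demand=3,sold=2 ship[1->2]=2 ship[0->1]=3 prod=5 -> inv=[14 8 2]
Step 4: demand=3,sold=2 ship[1->2]=2 ship[0->1]=3 prod=5 -> inv=[16 9 2]
Step 5: demand=3,sold=2 ship[1->2]=2 ship[0->1]=3 prod=5 -> inv=[18 10 2]
Step 6: demand=3,sold=2 ship[1->2]=2 ship[0->1]=3 prod=5 -> inv=[20 11 2]
Step 7: demand=3,sold=2 ship[1->2]=2 ship[0->1]=3 prod=5 -> inv=[22 12 2]
Step 8: demand=3,sold=2 ship[1->2]=2 ship[0->1]=3 prod=5 -> inv=[24 13 2]

24 13 2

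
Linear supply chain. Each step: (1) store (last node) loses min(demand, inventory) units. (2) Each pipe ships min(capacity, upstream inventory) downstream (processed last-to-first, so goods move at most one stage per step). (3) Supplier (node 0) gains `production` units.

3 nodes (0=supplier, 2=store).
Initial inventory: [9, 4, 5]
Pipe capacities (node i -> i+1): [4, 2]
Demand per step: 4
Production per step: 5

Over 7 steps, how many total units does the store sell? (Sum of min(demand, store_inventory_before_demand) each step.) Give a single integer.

Answer: 17

Derivation:
Step 1: sold=4 (running total=4) -> [10 6 3]
Step 2: sold=3 (running total=7) -> [11 8 2]
Step 3: sold=2 (running total=9) -> [12 10 2]
Step 4: sold=2 (running total=11) -> [13 12 2]
Step 5: sold=2 (running total=13) -> [14 14 2]
Step 6: sold=2 (running total=15) -> [15 16 2]
Step 7: sold=2 (running total=17) -> [16 18 2]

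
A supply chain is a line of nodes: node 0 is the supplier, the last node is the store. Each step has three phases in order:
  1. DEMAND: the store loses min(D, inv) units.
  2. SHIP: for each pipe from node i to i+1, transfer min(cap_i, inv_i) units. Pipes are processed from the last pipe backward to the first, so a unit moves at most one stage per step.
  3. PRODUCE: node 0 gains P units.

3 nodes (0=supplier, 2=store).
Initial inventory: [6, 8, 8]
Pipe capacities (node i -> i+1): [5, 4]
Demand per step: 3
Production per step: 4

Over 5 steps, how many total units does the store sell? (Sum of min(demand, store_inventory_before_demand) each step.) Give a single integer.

Answer: 15

Derivation:
Step 1: sold=3 (running total=3) -> [5 9 9]
Step 2: sold=3 (running total=6) -> [4 10 10]
Step 3: sold=3 (running total=9) -> [4 10 11]
Step 4: sold=3 (running total=12) -> [4 10 12]
Step 5: sold=3 (running total=15) -> [4 10 13]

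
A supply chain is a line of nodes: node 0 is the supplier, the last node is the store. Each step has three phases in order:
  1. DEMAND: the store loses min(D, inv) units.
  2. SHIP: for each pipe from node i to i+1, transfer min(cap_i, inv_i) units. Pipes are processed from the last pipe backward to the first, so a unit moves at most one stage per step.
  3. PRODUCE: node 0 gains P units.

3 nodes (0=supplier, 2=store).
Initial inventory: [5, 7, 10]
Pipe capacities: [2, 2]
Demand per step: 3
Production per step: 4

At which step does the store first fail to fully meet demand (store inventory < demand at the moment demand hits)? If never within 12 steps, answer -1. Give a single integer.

Step 1: demand=3,sold=3 ship[1->2]=2 ship[0->1]=2 prod=4 -> [7 7 9]
Step 2: demand=3,sold=3 ship[1->2]=2 ship[0->1]=2 prod=4 -> [9 7 8]
Step 3: demand=3,sold=3 ship[1->2]=2 ship[0->1]=2 prod=4 -> [11 7 7]
Step 4: demand=3,sold=3 ship[1->2]=2 ship[0->1]=2 prod=4 -> [13 7 6]
Step 5: demand=3,sold=3 ship[1->2]=2 ship[0->1]=2 prod=4 -> [15 7 5]
Step 6: demand=3,sold=3 ship[1->2]=2 ship[0->1]=2 prod=4 -> [17 7 4]
Step 7: demand=3,sold=3 ship[1->2]=2 ship[0->1]=2 prod=4 -> [19 7 3]
Step 8: demand=3,sold=3 ship[1->2]=2 ship[0->1]=2 prod=4 -> [21 7 2]
Step 9: demand=3,sold=2 ship[1->2]=2 ship[0->1]=2 prod=4 -> [23 7 2]
Step 10: demand=3,sold=2 ship[1->2]=2 ship[0->1]=2 prod=4 -> [25 7 2]
Step 11: demand=3,sold=2 ship[1->2]=2 ship[0->1]=2 prod=4 -> [27 7 2]
Step 12: demand=3,sold=2 ship[1->2]=2 ship[0->1]=2 prod=4 -> [29 7 2]
First stockout at step 9

9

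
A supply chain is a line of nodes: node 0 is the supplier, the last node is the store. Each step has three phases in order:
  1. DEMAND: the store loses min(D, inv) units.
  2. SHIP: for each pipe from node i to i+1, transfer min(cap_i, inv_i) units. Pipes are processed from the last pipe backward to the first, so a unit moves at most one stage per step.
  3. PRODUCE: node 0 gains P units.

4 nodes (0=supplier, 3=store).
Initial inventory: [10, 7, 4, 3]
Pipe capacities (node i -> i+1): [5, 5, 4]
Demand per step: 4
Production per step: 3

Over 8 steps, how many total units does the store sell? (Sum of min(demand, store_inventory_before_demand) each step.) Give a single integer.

Step 1: sold=3 (running total=3) -> [8 7 5 4]
Step 2: sold=4 (running total=7) -> [6 7 6 4]
Step 3: sold=4 (running total=11) -> [4 7 7 4]
Step 4: sold=4 (running total=15) -> [3 6 8 4]
Step 5: sold=4 (running total=19) -> [3 4 9 4]
Step 6: sold=4 (running total=23) -> [3 3 9 4]
Step 7: sold=4 (running total=27) -> [3 3 8 4]
Step 8: sold=4 (running total=31) -> [3 3 7 4]

Answer: 31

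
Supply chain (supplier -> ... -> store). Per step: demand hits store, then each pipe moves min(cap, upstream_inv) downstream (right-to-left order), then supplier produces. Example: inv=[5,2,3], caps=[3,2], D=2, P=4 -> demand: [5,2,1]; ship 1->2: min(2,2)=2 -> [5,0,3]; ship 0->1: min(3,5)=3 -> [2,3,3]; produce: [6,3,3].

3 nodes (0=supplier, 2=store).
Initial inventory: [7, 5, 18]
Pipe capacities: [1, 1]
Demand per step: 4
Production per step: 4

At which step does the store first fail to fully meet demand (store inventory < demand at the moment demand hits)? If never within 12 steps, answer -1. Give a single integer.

Step 1: demand=4,sold=4 ship[1->2]=1 ship[0->1]=1 prod=4 -> [10 5 15]
Step 2: demand=4,sold=4 ship[1->2]=1 ship[0->1]=1 prod=4 -> [13 5 12]
Step 3: demand=4,sold=4 ship[1->2]=1 ship[0->1]=1 prod=4 -> [16 5 9]
Step 4: demand=4,sold=4 ship[1->2]=1 ship[0->1]=1 prod=4 -> [19 5 6]
Step 5: demand=4,sold=4 ship[1->2]=1 ship[0->1]=1 prod=4 -> [22 5 3]
Step 6: demand=4,sold=3 ship[1->2]=1 ship[0->1]=1 prod=4 -> [25 5 1]
Step 7: demand=4,sold=1 ship[1->2]=1 ship[0->1]=1 prod=4 -> [28 5 1]
Step 8: demand=4,sold=1 ship[1->2]=1 ship[0->1]=1 prod=4 -> [31 5 1]
Step 9: demand=4,sold=1 ship[1->2]=1 ship[0->1]=1 prod=4 -> [34 5 1]
Step 10: demand=4,sold=1 ship[1->2]=1 ship[0->1]=1 prod=4 -> [37 5 1]
Step 11: demand=4,sold=1 ship[1->2]=1 ship[0->1]=1 prod=4 -> [40 5 1]
Step 12: demand=4,sold=1 ship[1->2]=1 ship[0->1]=1 prod=4 -> [43 5 1]
First stockout at step 6

6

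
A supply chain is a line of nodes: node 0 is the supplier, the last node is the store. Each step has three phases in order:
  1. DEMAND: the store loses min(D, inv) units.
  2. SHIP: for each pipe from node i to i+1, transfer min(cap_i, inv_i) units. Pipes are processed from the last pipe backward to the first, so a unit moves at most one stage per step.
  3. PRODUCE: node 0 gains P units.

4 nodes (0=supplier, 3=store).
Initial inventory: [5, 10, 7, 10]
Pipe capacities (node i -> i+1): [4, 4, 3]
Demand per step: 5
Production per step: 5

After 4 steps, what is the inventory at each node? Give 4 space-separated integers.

Step 1: demand=5,sold=5 ship[2->3]=3 ship[1->2]=4 ship[0->1]=4 prod=5 -> inv=[6 10 8 8]
Step 2: demand=5,sold=5 ship[2->3]=3 ship[1->2]=4 ship[0->1]=4 prod=5 -> inv=[7 10 9 6]
Step 3: demand=5,sold=5 ship[2->3]=3 ship[1->2]=4 ship[0->1]=4 prod=5 -> inv=[8 10 10 4]
Step 4: demand=5,sold=4 ship[2->3]=3 ship[1->2]=4 ship[0->1]=4 prod=5 -> inv=[9 10 11 3]

9 10 11 3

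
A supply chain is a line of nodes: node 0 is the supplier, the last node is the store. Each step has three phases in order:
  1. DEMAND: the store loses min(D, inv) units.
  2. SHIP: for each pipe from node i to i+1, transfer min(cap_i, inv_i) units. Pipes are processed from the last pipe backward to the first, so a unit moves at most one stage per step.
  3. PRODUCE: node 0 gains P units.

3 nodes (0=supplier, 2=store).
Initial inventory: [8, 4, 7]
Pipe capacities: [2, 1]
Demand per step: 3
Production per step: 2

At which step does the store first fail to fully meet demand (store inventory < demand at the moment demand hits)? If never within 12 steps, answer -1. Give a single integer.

Step 1: demand=3,sold=3 ship[1->2]=1 ship[0->1]=2 prod=2 -> [8 5 5]
Step 2: demand=3,sold=3 ship[1->2]=1 ship[0->1]=2 prod=2 -> [8 6 3]
Step 3: demand=3,sold=3 ship[1->2]=1 ship[0->1]=2 prod=2 -> [8 7 1]
Step 4: demand=3,sold=1 ship[1->2]=1 ship[0->1]=2 prod=2 -> [8 8 1]
Step 5: demand=3,sold=1 ship[1->2]=1 ship[0->1]=2 prod=2 -> [8 9 1]
Step 6: demand=3,sold=1 ship[1->2]=1 ship[0->1]=2 prod=2 -> [8 10 1]
Step 7: demand=3,sold=1 ship[1->2]=1 ship[0->1]=2 prod=2 -> [8 11 1]
Step 8: demand=3,sold=1 ship[1->2]=1 ship[0->1]=2 prod=2 -> [8 12 1]
Step 9: demand=3,sold=1 ship[1->2]=1 ship[0->1]=2 prod=2 -> [8 13 1]
Step 10: demand=3,sold=1 ship[1->2]=1 ship[0->1]=2 prod=2 -> [8 14 1]
Step 11: demand=3,sold=1 ship[1->2]=1 ship[0->1]=2 prod=2 -> [8 15 1]
Step 12: demand=3,sold=1 ship[1->2]=1 ship[0->1]=2 prod=2 -> [8 16 1]
First stockout at step 4

4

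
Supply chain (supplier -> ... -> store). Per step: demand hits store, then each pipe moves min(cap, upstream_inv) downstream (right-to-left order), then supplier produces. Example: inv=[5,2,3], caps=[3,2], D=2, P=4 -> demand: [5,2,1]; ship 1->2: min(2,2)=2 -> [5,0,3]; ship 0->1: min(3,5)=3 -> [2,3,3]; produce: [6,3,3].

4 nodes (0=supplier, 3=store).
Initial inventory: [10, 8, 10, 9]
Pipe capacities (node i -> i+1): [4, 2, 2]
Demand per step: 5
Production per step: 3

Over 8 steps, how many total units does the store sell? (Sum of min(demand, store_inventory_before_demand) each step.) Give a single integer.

Answer: 23

Derivation:
Step 1: sold=5 (running total=5) -> [9 10 10 6]
Step 2: sold=5 (running total=10) -> [8 12 10 3]
Step 3: sold=3 (running total=13) -> [7 14 10 2]
Step 4: sold=2 (running total=15) -> [6 16 10 2]
Step 5: sold=2 (running total=17) -> [5 18 10 2]
Step 6: sold=2 (running total=19) -> [4 20 10 2]
Step 7: sold=2 (running total=21) -> [3 22 10 2]
Step 8: sold=2 (running total=23) -> [3 23 10 2]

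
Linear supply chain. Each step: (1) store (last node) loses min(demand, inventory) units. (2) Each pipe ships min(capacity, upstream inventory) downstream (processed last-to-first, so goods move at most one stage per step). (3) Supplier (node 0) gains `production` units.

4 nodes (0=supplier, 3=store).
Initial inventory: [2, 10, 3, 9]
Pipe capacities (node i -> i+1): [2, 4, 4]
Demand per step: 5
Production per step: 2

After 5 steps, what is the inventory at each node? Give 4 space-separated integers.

Step 1: demand=5,sold=5 ship[2->3]=3 ship[1->2]=4 ship[0->1]=2 prod=2 -> inv=[2 8 4 7]
Step 2: demand=5,sold=5 ship[2->3]=4 ship[1->2]=4 ship[0->1]=2 prod=2 -> inv=[2 6 4 6]
Step 3: demand=5,sold=5 ship[2->3]=4 ship[1->2]=4 ship[0->1]=2 prod=2 -> inv=[2 4 4 5]
Step 4: demand=5,sold=5 ship[2->3]=4 ship[1->2]=4 ship[0->1]=2 prod=2 -> inv=[2 2 4 4]
Step 5: demand=5,sold=4 ship[2->3]=4 ship[1->2]=2 ship[0->1]=2 prod=2 -> inv=[2 2 2 4]

2 2 2 4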